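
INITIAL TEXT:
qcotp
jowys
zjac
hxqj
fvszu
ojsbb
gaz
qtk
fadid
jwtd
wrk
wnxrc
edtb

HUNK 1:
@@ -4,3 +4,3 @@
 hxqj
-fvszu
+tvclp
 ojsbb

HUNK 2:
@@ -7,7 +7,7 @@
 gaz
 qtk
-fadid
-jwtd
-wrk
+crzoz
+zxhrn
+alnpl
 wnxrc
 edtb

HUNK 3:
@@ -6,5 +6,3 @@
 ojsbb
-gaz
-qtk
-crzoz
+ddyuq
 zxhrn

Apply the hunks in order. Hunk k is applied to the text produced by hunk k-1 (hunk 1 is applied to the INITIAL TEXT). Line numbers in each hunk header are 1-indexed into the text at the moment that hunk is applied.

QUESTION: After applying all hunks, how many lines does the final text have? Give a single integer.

Answer: 11

Derivation:
Hunk 1: at line 4 remove [fvszu] add [tvclp] -> 13 lines: qcotp jowys zjac hxqj tvclp ojsbb gaz qtk fadid jwtd wrk wnxrc edtb
Hunk 2: at line 7 remove [fadid,jwtd,wrk] add [crzoz,zxhrn,alnpl] -> 13 lines: qcotp jowys zjac hxqj tvclp ojsbb gaz qtk crzoz zxhrn alnpl wnxrc edtb
Hunk 3: at line 6 remove [gaz,qtk,crzoz] add [ddyuq] -> 11 lines: qcotp jowys zjac hxqj tvclp ojsbb ddyuq zxhrn alnpl wnxrc edtb
Final line count: 11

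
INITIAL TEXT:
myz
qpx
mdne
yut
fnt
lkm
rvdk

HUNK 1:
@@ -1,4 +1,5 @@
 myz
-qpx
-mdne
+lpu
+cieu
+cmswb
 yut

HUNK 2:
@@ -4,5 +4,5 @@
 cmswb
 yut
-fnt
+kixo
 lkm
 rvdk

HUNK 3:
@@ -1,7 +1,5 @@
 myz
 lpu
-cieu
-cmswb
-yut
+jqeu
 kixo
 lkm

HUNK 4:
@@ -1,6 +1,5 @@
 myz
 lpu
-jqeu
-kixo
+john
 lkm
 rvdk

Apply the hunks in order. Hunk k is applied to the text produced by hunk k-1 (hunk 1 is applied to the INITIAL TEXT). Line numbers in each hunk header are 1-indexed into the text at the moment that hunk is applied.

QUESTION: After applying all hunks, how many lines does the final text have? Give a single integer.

Answer: 5

Derivation:
Hunk 1: at line 1 remove [qpx,mdne] add [lpu,cieu,cmswb] -> 8 lines: myz lpu cieu cmswb yut fnt lkm rvdk
Hunk 2: at line 4 remove [fnt] add [kixo] -> 8 lines: myz lpu cieu cmswb yut kixo lkm rvdk
Hunk 3: at line 1 remove [cieu,cmswb,yut] add [jqeu] -> 6 lines: myz lpu jqeu kixo lkm rvdk
Hunk 4: at line 1 remove [jqeu,kixo] add [john] -> 5 lines: myz lpu john lkm rvdk
Final line count: 5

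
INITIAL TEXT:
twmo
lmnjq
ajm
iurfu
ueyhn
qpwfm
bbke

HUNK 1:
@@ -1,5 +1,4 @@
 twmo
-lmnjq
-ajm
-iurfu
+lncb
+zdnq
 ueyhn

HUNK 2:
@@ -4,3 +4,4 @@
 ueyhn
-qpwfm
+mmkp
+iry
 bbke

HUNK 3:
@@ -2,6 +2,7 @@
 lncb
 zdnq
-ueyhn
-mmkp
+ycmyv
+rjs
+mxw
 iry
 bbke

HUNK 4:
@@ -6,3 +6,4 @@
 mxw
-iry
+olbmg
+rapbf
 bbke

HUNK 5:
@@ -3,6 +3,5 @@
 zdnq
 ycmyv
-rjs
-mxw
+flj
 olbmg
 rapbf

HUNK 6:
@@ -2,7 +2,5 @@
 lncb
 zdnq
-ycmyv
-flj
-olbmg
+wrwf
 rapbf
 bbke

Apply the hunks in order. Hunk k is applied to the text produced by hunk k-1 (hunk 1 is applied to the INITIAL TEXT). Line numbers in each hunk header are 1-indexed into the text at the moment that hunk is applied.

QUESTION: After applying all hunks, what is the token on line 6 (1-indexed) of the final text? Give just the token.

Hunk 1: at line 1 remove [lmnjq,ajm,iurfu] add [lncb,zdnq] -> 6 lines: twmo lncb zdnq ueyhn qpwfm bbke
Hunk 2: at line 4 remove [qpwfm] add [mmkp,iry] -> 7 lines: twmo lncb zdnq ueyhn mmkp iry bbke
Hunk 3: at line 2 remove [ueyhn,mmkp] add [ycmyv,rjs,mxw] -> 8 lines: twmo lncb zdnq ycmyv rjs mxw iry bbke
Hunk 4: at line 6 remove [iry] add [olbmg,rapbf] -> 9 lines: twmo lncb zdnq ycmyv rjs mxw olbmg rapbf bbke
Hunk 5: at line 3 remove [rjs,mxw] add [flj] -> 8 lines: twmo lncb zdnq ycmyv flj olbmg rapbf bbke
Hunk 6: at line 2 remove [ycmyv,flj,olbmg] add [wrwf] -> 6 lines: twmo lncb zdnq wrwf rapbf bbke
Final line 6: bbke

Answer: bbke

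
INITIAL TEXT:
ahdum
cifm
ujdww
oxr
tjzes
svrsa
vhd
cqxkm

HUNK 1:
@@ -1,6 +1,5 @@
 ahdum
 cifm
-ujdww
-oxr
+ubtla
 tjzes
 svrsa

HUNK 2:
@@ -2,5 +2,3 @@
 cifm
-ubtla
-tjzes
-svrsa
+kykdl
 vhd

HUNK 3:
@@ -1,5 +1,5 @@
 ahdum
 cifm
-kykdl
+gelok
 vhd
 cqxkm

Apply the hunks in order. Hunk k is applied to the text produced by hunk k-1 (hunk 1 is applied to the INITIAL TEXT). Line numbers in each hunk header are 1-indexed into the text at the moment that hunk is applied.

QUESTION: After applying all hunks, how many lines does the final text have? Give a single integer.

Answer: 5

Derivation:
Hunk 1: at line 1 remove [ujdww,oxr] add [ubtla] -> 7 lines: ahdum cifm ubtla tjzes svrsa vhd cqxkm
Hunk 2: at line 2 remove [ubtla,tjzes,svrsa] add [kykdl] -> 5 lines: ahdum cifm kykdl vhd cqxkm
Hunk 3: at line 1 remove [kykdl] add [gelok] -> 5 lines: ahdum cifm gelok vhd cqxkm
Final line count: 5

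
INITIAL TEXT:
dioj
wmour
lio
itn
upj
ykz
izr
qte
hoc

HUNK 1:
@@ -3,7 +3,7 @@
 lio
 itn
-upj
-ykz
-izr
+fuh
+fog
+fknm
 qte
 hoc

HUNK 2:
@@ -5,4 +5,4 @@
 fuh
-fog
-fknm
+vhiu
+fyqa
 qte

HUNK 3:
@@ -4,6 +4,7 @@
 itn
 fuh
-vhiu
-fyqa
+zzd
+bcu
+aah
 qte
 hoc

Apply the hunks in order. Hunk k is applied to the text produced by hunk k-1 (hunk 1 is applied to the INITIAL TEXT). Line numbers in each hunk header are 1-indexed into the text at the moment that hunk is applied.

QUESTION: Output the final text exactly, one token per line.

Answer: dioj
wmour
lio
itn
fuh
zzd
bcu
aah
qte
hoc

Derivation:
Hunk 1: at line 3 remove [upj,ykz,izr] add [fuh,fog,fknm] -> 9 lines: dioj wmour lio itn fuh fog fknm qte hoc
Hunk 2: at line 5 remove [fog,fknm] add [vhiu,fyqa] -> 9 lines: dioj wmour lio itn fuh vhiu fyqa qte hoc
Hunk 3: at line 4 remove [vhiu,fyqa] add [zzd,bcu,aah] -> 10 lines: dioj wmour lio itn fuh zzd bcu aah qte hoc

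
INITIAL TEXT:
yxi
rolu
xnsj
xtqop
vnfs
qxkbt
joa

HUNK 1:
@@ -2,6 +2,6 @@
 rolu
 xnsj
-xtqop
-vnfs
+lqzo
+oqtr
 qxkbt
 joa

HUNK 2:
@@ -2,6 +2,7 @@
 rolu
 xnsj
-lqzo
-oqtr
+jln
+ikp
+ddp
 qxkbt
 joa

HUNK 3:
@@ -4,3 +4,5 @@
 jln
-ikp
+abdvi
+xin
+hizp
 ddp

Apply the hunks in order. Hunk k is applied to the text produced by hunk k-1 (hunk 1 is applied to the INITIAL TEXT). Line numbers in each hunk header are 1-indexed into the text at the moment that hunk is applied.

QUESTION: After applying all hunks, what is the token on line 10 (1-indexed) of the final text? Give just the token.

Hunk 1: at line 2 remove [xtqop,vnfs] add [lqzo,oqtr] -> 7 lines: yxi rolu xnsj lqzo oqtr qxkbt joa
Hunk 2: at line 2 remove [lqzo,oqtr] add [jln,ikp,ddp] -> 8 lines: yxi rolu xnsj jln ikp ddp qxkbt joa
Hunk 3: at line 4 remove [ikp] add [abdvi,xin,hizp] -> 10 lines: yxi rolu xnsj jln abdvi xin hizp ddp qxkbt joa
Final line 10: joa

Answer: joa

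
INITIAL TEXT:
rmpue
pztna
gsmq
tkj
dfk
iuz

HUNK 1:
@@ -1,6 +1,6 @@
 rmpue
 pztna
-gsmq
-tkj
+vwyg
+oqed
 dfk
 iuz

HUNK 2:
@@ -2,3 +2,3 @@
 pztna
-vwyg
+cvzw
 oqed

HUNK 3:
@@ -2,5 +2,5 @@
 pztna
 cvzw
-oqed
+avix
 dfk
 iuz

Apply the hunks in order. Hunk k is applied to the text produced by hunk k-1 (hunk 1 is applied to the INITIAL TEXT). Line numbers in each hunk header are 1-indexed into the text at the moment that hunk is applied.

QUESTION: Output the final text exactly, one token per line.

Hunk 1: at line 1 remove [gsmq,tkj] add [vwyg,oqed] -> 6 lines: rmpue pztna vwyg oqed dfk iuz
Hunk 2: at line 2 remove [vwyg] add [cvzw] -> 6 lines: rmpue pztna cvzw oqed dfk iuz
Hunk 3: at line 2 remove [oqed] add [avix] -> 6 lines: rmpue pztna cvzw avix dfk iuz

Answer: rmpue
pztna
cvzw
avix
dfk
iuz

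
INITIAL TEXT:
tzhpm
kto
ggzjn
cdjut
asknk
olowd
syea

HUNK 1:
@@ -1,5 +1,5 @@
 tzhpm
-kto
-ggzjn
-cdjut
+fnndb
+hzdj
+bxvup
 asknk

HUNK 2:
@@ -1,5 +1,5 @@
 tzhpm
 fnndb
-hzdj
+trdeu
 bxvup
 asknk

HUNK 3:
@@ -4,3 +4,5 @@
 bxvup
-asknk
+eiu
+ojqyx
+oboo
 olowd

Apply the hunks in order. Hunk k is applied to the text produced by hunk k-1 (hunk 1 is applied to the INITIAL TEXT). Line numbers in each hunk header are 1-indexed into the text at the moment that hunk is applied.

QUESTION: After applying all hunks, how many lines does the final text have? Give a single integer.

Hunk 1: at line 1 remove [kto,ggzjn,cdjut] add [fnndb,hzdj,bxvup] -> 7 lines: tzhpm fnndb hzdj bxvup asknk olowd syea
Hunk 2: at line 1 remove [hzdj] add [trdeu] -> 7 lines: tzhpm fnndb trdeu bxvup asknk olowd syea
Hunk 3: at line 4 remove [asknk] add [eiu,ojqyx,oboo] -> 9 lines: tzhpm fnndb trdeu bxvup eiu ojqyx oboo olowd syea
Final line count: 9

Answer: 9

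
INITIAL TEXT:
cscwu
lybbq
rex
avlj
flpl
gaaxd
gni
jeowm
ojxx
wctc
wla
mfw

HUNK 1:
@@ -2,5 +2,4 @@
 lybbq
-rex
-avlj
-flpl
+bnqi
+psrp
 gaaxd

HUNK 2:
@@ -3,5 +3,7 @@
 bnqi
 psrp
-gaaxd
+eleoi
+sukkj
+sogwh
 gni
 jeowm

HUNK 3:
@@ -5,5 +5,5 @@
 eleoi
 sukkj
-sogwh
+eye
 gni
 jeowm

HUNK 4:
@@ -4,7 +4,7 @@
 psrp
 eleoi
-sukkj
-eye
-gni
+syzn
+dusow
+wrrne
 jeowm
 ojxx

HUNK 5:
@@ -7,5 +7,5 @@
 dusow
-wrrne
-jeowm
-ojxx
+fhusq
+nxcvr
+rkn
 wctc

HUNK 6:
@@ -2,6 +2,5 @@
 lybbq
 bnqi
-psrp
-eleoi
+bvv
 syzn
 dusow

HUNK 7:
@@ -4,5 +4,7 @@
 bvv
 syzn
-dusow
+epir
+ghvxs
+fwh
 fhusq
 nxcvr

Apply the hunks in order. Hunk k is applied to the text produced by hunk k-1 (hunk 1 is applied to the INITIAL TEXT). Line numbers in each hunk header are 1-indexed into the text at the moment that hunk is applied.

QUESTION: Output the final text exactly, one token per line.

Hunk 1: at line 2 remove [rex,avlj,flpl] add [bnqi,psrp] -> 11 lines: cscwu lybbq bnqi psrp gaaxd gni jeowm ojxx wctc wla mfw
Hunk 2: at line 3 remove [gaaxd] add [eleoi,sukkj,sogwh] -> 13 lines: cscwu lybbq bnqi psrp eleoi sukkj sogwh gni jeowm ojxx wctc wla mfw
Hunk 3: at line 5 remove [sogwh] add [eye] -> 13 lines: cscwu lybbq bnqi psrp eleoi sukkj eye gni jeowm ojxx wctc wla mfw
Hunk 4: at line 4 remove [sukkj,eye,gni] add [syzn,dusow,wrrne] -> 13 lines: cscwu lybbq bnqi psrp eleoi syzn dusow wrrne jeowm ojxx wctc wla mfw
Hunk 5: at line 7 remove [wrrne,jeowm,ojxx] add [fhusq,nxcvr,rkn] -> 13 lines: cscwu lybbq bnqi psrp eleoi syzn dusow fhusq nxcvr rkn wctc wla mfw
Hunk 6: at line 2 remove [psrp,eleoi] add [bvv] -> 12 lines: cscwu lybbq bnqi bvv syzn dusow fhusq nxcvr rkn wctc wla mfw
Hunk 7: at line 4 remove [dusow] add [epir,ghvxs,fwh] -> 14 lines: cscwu lybbq bnqi bvv syzn epir ghvxs fwh fhusq nxcvr rkn wctc wla mfw

Answer: cscwu
lybbq
bnqi
bvv
syzn
epir
ghvxs
fwh
fhusq
nxcvr
rkn
wctc
wla
mfw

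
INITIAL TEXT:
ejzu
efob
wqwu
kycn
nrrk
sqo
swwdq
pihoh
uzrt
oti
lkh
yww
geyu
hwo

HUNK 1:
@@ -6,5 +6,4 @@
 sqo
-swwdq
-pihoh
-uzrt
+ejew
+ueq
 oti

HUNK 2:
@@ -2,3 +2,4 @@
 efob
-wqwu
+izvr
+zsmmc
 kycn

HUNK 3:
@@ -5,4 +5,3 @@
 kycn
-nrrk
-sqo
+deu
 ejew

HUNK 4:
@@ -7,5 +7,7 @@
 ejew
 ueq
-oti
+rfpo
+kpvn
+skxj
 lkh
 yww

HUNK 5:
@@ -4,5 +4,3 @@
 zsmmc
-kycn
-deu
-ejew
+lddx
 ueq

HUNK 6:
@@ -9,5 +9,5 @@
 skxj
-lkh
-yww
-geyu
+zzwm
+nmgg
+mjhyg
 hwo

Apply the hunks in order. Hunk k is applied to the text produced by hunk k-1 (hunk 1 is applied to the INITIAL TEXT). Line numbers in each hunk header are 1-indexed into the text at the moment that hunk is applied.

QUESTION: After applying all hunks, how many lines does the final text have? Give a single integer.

Hunk 1: at line 6 remove [swwdq,pihoh,uzrt] add [ejew,ueq] -> 13 lines: ejzu efob wqwu kycn nrrk sqo ejew ueq oti lkh yww geyu hwo
Hunk 2: at line 2 remove [wqwu] add [izvr,zsmmc] -> 14 lines: ejzu efob izvr zsmmc kycn nrrk sqo ejew ueq oti lkh yww geyu hwo
Hunk 3: at line 5 remove [nrrk,sqo] add [deu] -> 13 lines: ejzu efob izvr zsmmc kycn deu ejew ueq oti lkh yww geyu hwo
Hunk 4: at line 7 remove [oti] add [rfpo,kpvn,skxj] -> 15 lines: ejzu efob izvr zsmmc kycn deu ejew ueq rfpo kpvn skxj lkh yww geyu hwo
Hunk 5: at line 4 remove [kycn,deu,ejew] add [lddx] -> 13 lines: ejzu efob izvr zsmmc lddx ueq rfpo kpvn skxj lkh yww geyu hwo
Hunk 6: at line 9 remove [lkh,yww,geyu] add [zzwm,nmgg,mjhyg] -> 13 lines: ejzu efob izvr zsmmc lddx ueq rfpo kpvn skxj zzwm nmgg mjhyg hwo
Final line count: 13

Answer: 13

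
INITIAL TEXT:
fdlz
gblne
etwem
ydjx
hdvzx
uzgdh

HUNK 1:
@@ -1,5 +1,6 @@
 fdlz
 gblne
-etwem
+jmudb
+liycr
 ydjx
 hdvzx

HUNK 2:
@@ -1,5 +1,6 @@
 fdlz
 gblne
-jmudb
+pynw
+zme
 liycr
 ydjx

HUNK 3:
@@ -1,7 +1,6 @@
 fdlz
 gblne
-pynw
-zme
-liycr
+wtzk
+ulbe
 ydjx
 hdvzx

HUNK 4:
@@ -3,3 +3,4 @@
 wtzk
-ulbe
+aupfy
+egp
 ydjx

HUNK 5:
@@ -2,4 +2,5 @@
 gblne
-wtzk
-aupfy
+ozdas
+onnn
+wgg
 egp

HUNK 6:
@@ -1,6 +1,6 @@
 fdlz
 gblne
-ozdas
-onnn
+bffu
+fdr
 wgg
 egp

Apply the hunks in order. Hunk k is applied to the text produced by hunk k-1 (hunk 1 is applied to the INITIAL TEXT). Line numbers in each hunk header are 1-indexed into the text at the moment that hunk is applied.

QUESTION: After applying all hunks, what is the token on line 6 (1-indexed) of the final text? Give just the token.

Hunk 1: at line 1 remove [etwem] add [jmudb,liycr] -> 7 lines: fdlz gblne jmudb liycr ydjx hdvzx uzgdh
Hunk 2: at line 1 remove [jmudb] add [pynw,zme] -> 8 lines: fdlz gblne pynw zme liycr ydjx hdvzx uzgdh
Hunk 3: at line 1 remove [pynw,zme,liycr] add [wtzk,ulbe] -> 7 lines: fdlz gblne wtzk ulbe ydjx hdvzx uzgdh
Hunk 4: at line 3 remove [ulbe] add [aupfy,egp] -> 8 lines: fdlz gblne wtzk aupfy egp ydjx hdvzx uzgdh
Hunk 5: at line 2 remove [wtzk,aupfy] add [ozdas,onnn,wgg] -> 9 lines: fdlz gblne ozdas onnn wgg egp ydjx hdvzx uzgdh
Hunk 6: at line 1 remove [ozdas,onnn] add [bffu,fdr] -> 9 lines: fdlz gblne bffu fdr wgg egp ydjx hdvzx uzgdh
Final line 6: egp

Answer: egp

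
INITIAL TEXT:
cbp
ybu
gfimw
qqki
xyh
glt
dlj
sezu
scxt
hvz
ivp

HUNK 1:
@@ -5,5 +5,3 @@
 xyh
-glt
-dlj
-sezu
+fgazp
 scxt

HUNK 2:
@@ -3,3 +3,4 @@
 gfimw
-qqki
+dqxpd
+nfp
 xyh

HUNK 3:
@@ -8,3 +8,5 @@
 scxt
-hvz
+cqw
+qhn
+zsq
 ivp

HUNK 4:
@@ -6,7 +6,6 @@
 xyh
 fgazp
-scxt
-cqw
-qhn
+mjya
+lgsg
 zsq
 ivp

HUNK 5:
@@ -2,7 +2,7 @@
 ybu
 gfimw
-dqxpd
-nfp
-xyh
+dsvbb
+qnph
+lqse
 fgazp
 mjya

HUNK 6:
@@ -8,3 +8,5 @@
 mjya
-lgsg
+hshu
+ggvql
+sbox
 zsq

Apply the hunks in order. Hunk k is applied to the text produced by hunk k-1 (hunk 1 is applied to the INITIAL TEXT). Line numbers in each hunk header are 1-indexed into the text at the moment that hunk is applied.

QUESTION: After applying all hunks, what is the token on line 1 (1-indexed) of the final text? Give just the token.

Answer: cbp

Derivation:
Hunk 1: at line 5 remove [glt,dlj,sezu] add [fgazp] -> 9 lines: cbp ybu gfimw qqki xyh fgazp scxt hvz ivp
Hunk 2: at line 3 remove [qqki] add [dqxpd,nfp] -> 10 lines: cbp ybu gfimw dqxpd nfp xyh fgazp scxt hvz ivp
Hunk 3: at line 8 remove [hvz] add [cqw,qhn,zsq] -> 12 lines: cbp ybu gfimw dqxpd nfp xyh fgazp scxt cqw qhn zsq ivp
Hunk 4: at line 6 remove [scxt,cqw,qhn] add [mjya,lgsg] -> 11 lines: cbp ybu gfimw dqxpd nfp xyh fgazp mjya lgsg zsq ivp
Hunk 5: at line 2 remove [dqxpd,nfp,xyh] add [dsvbb,qnph,lqse] -> 11 lines: cbp ybu gfimw dsvbb qnph lqse fgazp mjya lgsg zsq ivp
Hunk 6: at line 8 remove [lgsg] add [hshu,ggvql,sbox] -> 13 lines: cbp ybu gfimw dsvbb qnph lqse fgazp mjya hshu ggvql sbox zsq ivp
Final line 1: cbp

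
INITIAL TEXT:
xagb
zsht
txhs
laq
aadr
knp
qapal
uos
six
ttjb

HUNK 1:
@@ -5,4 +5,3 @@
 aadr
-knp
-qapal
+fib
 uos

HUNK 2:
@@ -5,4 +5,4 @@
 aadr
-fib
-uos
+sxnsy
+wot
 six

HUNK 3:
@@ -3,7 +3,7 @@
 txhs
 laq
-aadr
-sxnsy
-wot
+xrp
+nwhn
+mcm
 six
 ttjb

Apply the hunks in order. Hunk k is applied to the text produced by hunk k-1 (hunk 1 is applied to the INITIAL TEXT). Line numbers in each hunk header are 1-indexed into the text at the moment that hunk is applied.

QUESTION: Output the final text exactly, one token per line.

Hunk 1: at line 5 remove [knp,qapal] add [fib] -> 9 lines: xagb zsht txhs laq aadr fib uos six ttjb
Hunk 2: at line 5 remove [fib,uos] add [sxnsy,wot] -> 9 lines: xagb zsht txhs laq aadr sxnsy wot six ttjb
Hunk 3: at line 3 remove [aadr,sxnsy,wot] add [xrp,nwhn,mcm] -> 9 lines: xagb zsht txhs laq xrp nwhn mcm six ttjb

Answer: xagb
zsht
txhs
laq
xrp
nwhn
mcm
six
ttjb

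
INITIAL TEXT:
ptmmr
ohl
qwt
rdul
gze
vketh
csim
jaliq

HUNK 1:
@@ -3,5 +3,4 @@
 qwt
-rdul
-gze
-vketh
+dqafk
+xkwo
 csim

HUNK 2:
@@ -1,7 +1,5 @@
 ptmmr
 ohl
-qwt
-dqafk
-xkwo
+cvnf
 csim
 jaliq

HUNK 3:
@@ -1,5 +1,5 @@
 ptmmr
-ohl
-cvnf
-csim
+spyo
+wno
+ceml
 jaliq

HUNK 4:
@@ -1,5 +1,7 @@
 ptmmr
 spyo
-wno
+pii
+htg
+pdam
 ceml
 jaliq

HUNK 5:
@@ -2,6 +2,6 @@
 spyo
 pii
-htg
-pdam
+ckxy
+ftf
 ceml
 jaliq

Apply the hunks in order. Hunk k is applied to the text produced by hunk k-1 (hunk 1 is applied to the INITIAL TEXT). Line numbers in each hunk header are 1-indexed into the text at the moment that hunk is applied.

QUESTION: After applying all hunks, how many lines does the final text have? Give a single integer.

Hunk 1: at line 3 remove [rdul,gze,vketh] add [dqafk,xkwo] -> 7 lines: ptmmr ohl qwt dqafk xkwo csim jaliq
Hunk 2: at line 1 remove [qwt,dqafk,xkwo] add [cvnf] -> 5 lines: ptmmr ohl cvnf csim jaliq
Hunk 3: at line 1 remove [ohl,cvnf,csim] add [spyo,wno,ceml] -> 5 lines: ptmmr spyo wno ceml jaliq
Hunk 4: at line 1 remove [wno] add [pii,htg,pdam] -> 7 lines: ptmmr spyo pii htg pdam ceml jaliq
Hunk 5: at line 2 remove [htg,pdam] add [ckxy,ftf] -> 7 lines: ptmmr spyo pii ckxy ftf ceml jaliq
Final line count: 7

Answer: 7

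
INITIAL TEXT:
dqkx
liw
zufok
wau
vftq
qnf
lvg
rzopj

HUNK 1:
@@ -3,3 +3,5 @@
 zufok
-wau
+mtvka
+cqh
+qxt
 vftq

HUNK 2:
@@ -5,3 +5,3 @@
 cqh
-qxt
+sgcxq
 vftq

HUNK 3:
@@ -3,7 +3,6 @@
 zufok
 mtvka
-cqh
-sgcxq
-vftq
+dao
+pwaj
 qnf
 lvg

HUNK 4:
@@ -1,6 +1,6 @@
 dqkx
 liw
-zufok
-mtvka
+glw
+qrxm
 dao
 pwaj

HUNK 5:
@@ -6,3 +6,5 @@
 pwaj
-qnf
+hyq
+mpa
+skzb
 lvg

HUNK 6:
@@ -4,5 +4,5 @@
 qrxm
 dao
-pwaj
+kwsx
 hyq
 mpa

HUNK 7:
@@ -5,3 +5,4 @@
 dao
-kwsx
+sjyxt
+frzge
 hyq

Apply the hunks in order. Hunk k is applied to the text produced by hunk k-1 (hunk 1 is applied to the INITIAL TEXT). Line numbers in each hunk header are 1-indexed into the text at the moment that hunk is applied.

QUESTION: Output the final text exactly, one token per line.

Answer: dqkx
liw
glw
qrxm
dao
sjyxt
frzge
hyq
mpa
skzb
lvg
rzopj

Derivation:
Hunk 1: at line 3 remove [wau] add [mtvka,cqh,qxt] -> 10 lines: dqkx liw zufok mtvka cqh qxt vftq qnf lvg rzopj
Hunk 2: at line 5 remove [qxt] add [sgcxq] -> 10 lines: dqkx liw zufok mtvka cqh sgcxq vftq qnf lvg rzopj
Hunk 3: at line 3 remove [cqh,sgcxq,vftq] add [dao,pwaj] -> 9 lines: dqkx liw zufok mtvka dao pwaj qnf lvg rzopj
Hunk 4: at line 1 remove [zufok,mtvka] add [glw,qrxm] -> 9 lines: dqkx liw glw qrxm dao pwaj qnf lvg rzopj
Hunk 5: at line 6 remove [qnf] add [hyq,mpa,skzb] -> 11 lines: dqkx liw glw qrxm dao pwaj hyq mpa skzb lvg rzopj
Hunk 6: at line 4 remove [pwaj] add [kwsx] -> 11 lines: dqkx liw glw qrxm dao kwsx hyq mpa skzb lvg rzopj
Hunk 7: at line 5 remove [kwsx] add [sjyxt,frzge] -> 12 lines: dqkx liw glw qrxm dao sjyxt frzge hyq mpa skzb lvg rzopj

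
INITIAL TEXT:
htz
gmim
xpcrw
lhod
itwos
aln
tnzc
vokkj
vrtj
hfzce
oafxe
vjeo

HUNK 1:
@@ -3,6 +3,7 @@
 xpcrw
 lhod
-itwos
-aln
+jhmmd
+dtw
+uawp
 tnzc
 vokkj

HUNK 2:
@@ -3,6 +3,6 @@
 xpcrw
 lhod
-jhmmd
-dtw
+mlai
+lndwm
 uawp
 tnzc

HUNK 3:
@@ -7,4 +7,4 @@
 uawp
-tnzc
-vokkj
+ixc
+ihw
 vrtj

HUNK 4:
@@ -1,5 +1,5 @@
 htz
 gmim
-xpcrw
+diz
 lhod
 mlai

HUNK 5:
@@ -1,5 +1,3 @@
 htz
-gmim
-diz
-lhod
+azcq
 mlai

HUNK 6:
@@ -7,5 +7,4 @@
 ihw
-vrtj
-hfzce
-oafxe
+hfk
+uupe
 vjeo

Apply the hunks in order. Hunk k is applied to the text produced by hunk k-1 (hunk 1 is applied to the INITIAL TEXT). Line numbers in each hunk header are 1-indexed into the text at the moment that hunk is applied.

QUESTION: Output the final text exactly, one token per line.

Answer: htz
azcq
mlai
lndwm
uawp
ixc
ihw
hfk
uupe
vjeo

Derivation:
Hunk 1: at line 3 remove [itwos,aln] add [jhmmd,dtw,uawp] -> 13 lines: htz gmim xpcrw lhod jhmmd dtw uawp tnzc vokkj vrtj hfzce oafxe vjeo
Hunk 2: at line 3 remove [jhmmd,dtw] add [mlai,lndwm] -> 13 lines: htz gmim xpcrw lhod mlai lndwm uawp tnzc vokkj vrtj hfzce oafxe vjeo
Hunk 3: at line 7 remove [tnzc,vokkj] add [ixc,ihw] -> 13 lines: htz gmim xpcrw lhod mlai lndwm uawp ixc ihw vrtj hfzce oafxe vjeo
Hunk 4: at line 1 remove [xpcrw] add [diz] -> 13 lines: htz gmim diz lhod mlai lndwm uawp ixc ihw vrtj hfzce oafxe vjeo
Hunk 5: at line 1 remove [gmim,diz,lhod] add [azcq] -> 11 lines: htz azcq mlai lndwm uawp ixc ihw vrtj hfzce oafxe vjeo
Hunk 6: at line 7 remove [vrtj,hfzce,oafxe] add [hfk,uupe] -> 10 lines: htz azcq mlai lndwm uawp ixc ihw hfk uupe vjeo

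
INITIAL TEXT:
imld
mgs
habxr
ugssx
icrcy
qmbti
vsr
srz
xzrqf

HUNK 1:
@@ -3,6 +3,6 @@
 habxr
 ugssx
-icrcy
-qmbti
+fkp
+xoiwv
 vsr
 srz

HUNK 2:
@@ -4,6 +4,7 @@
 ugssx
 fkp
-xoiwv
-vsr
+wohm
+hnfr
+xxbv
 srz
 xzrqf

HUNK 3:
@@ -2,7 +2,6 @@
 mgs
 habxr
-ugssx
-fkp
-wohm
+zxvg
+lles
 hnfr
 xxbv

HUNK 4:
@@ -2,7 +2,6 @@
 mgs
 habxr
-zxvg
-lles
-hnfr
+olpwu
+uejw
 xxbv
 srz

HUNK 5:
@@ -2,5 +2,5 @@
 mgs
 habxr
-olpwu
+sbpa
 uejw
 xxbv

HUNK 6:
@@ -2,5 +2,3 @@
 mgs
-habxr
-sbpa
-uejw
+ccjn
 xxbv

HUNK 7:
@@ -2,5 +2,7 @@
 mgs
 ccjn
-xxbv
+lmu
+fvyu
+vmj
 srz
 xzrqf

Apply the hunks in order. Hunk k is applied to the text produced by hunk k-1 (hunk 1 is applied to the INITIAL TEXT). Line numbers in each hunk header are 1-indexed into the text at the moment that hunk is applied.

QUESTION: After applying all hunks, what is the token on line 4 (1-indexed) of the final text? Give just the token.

Hunk 1: at line 3 remove [icrcy,qmbti] add [fkp,xoiwv] -> 9 lines: imld mgs habxr ugssx fkp xoiwv vsr srz xzrqf
Hunk 2: at line 4 remove [xoiwv,vsr] add [wohm,hnfr,xxbv] -> 10 lines: imld mgs habxr ugssx fkp wohm hnfr xxbv srz xzrqf
Hunk 3: at line 2 remove [ugssx,fkp,wohm] add [zxvg,lles] -> 9 lines: imld mgs habxr zxvg lles hnfr xxbv srz xzrqf
Hunk 4: at line 2 remove [zxvg,lles,hnfr] add [olpwu,uejw] -> 8 lines: imld mgs habxr olpwu uejw xxbv srz xzrqf
Hunk 5: at line 2 remove [olpwu] add [sbpa] -> 8 lines: imld mgs habxr sbpa uejw xxbv srz xzrqf
Hunk 6: at line 2 remove [habxr,sbpa,uejw] add [ccjn] -> 6 lines: imld mgs ccjn xxbv srz xzrqf
Hunk 7: at line 2 remove [xxbv] add [lmu,fvyu,vmj] -> 8 lines: imld mgs ccjn lmu fvyu vmj srz xzrqf
Final line 4: lmu

Answer: lmu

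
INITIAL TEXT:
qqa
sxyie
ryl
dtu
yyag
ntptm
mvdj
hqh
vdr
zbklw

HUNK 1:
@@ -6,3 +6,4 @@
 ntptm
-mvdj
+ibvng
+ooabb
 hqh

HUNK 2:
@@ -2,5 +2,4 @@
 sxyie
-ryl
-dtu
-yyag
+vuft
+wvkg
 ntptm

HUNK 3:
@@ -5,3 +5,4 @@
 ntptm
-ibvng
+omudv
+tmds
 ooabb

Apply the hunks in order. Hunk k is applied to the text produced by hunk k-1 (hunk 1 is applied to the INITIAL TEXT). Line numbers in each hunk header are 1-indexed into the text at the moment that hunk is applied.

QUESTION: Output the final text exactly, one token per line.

Answer: qqa
sxyie
vuft
wvkg
ntptm
omudv
tmds
ooabb
hqh
vdr
zbklw

Derivation:
Hunk 1: at line 6 remove [mvdj] add [ibvng,ooabb] -> 11 lines: qqa sxyie ryl dtu yyag ntptm ibvng ooabb hqh vdr zbklw
Hunk 2: at line 2 remove [ryl,dtu,yyag] add [vuft,wvkg] -> 10 lines: qqa sxyie vuft wvkg ntptm ibvng ooabb hqh vdr zbklw
Hunk 3: at line 5 remove [ibvng] add [omudv,tmds] -> 11 lines: qqa sxyie vuft wvkg ntptm omudv tmds ooabb hqh vdr zbklw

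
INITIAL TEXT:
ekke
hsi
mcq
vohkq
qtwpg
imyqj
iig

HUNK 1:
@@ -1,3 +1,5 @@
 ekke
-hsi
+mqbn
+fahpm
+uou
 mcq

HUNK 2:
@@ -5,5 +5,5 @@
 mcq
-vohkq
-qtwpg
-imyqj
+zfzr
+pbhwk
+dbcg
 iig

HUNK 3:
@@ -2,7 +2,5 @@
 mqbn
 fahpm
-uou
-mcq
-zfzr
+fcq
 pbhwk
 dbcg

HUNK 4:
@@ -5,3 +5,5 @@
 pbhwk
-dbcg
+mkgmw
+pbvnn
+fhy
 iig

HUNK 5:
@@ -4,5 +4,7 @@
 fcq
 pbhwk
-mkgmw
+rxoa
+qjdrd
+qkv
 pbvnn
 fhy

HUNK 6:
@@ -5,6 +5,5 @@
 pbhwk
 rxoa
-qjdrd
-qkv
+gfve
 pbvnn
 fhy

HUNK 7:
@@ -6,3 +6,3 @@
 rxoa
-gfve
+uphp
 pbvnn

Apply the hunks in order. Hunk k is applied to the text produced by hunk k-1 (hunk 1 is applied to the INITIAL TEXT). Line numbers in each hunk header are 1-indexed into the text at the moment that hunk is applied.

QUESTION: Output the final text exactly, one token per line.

Hunk 1: at line 1 remove [hsi] add [mqbn,fahpm,uou] -> 9 lines: ekke mqbn fahpm uou mcq vohkq qtwpg imyqj iig
Hunk 2: at line 5 remove [vohkq,qtwpg,imyqj] add [zfzr,pbhwk,dbcg] -> 9 lines: ekke mqbn fahpm uou mcq zfzr pbhwk dbcg iig
Hunk 3: at line 2 remove [uou,mcq,zfzr] add [fcq] -> 7 lines: ekke mqbn fahpm fcq pbhwk dbcg iig
Hunk 4: at line 5 remove [dbcg] add [mkgmw,pbvnn,fhy] -> 9 lines: ekke mqbn fahpm fcq pbhwk mkgmw pbvnn fhy iig
Hunk 5: at line 4 remove [mkgmw] add [rxoa,qjdrd,qkv] -> 11 lines: ekke mqbn fahpm fcq pbhwk rxoa qjdrd qkv pbvnn fhy iig
Hunk 6: at line 5 remove [qjdrd,qkv] add [gfve] -> 10 lines: ekke mqbn fahpm fcq pbhwk rxoa gfve pbvnn fhy iig
Hunk 7: at line 6 remove [gfve] add [uphp] -> 10 lines: ekke mqbn fahpm fcq pbhwk rxoa uphp pbvnn fhy iig

Answer: ekke
mqbn
fahpm
fcq
pbhwk
rxoa
uphp
pbvnn
fhy
iig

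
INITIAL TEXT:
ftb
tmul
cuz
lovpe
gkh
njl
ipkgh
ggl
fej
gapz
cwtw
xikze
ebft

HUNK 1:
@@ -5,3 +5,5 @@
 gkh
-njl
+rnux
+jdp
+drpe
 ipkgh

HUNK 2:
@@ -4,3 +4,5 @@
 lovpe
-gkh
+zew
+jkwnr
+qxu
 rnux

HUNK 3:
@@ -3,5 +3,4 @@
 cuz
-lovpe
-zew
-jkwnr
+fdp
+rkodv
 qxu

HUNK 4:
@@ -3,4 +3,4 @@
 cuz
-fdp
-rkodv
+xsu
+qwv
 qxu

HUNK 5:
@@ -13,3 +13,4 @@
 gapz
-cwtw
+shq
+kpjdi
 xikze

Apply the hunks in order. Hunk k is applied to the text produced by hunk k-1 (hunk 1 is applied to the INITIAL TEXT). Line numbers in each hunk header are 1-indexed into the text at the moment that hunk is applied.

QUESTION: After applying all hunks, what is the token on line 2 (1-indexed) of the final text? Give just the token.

Hunk 1: at line 5 remove [njl] add [rnux,jdp,drpe] -> 15 lines: ftb tmul cuz lovpe gkh rnux jdp drpe ipkgh ggl fej gapz cwtw xikze ebft
Hunk 2: at line 4 remove [gkh] add [zew,jkwnr,qxu] -> 17 lines: ftb tmul cuz lovpe zew jkwnr qxu rnux jdp drpe ipkgh ggl fej gapz cwtw xikze ebft
Hunk 3: at line 3 remove [lovpe,zew,jkwnr] add [fdp,rkodv] -> 16 lines: ftb tmul cuz fdp rkodv qxu rnux jdp drpe ipkgh ggl fej gapz cwtw xikze ebft
Hunk 4: at line 3 remove [fdp,rkodv] add [xsu,qwv] -> 16 lines: ftb tmul cuz xsu qwv qxu rnux jdp drpe ipkgh ggl fej gapz cwtw xikze ebft
Hunk 5: at line 13 remove [cwtw] add [shq,kpjdi] -> 17 lines: ftb tmul cuz xsu qwv qxu rnux jdp drpe ipkgh ggl fej gapz shq kpjdi xikze ebft
Final line 2: tmul

Answer: tmul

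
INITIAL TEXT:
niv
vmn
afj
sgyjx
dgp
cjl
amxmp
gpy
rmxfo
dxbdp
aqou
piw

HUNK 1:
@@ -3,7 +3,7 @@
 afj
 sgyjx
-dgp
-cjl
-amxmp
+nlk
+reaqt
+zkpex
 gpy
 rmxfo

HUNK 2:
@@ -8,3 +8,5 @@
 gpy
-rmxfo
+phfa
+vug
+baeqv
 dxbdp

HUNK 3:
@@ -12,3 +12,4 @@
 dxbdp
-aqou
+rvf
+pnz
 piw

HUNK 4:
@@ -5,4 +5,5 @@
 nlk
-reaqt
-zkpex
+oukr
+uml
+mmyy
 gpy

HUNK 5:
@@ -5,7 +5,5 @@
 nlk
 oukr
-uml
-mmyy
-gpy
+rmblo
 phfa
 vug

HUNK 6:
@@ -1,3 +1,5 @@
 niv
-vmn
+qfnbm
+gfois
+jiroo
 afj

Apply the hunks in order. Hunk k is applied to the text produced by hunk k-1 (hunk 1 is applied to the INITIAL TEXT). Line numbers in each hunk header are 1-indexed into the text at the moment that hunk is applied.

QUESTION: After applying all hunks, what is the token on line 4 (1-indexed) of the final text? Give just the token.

Answer: jiroo

Derivation:
Hunk 1: at line 3 remove [dgp,cjl,amxmp] add [nlk,reaqt,zkpex] -> 12 lines: niv vmn afj sgyjx nlk reaqt zkpex gpy rmxfo dxbdp aqou piw
Hunk 2: at line 8 remove [rmxfo] add [phfa,vug,baeqv] -> 14 lines: niv vmn afj sgyjx nlk reaqt zkpex gpy phfa vug baeqv dxbdp aqou piw
Hunk 3: at line 12 remove [aqou] add [rvf,pnz] -> 15 lines: niv vmn afj sgyjx nlk reaqt zkpex gpy phfa vug baeqv dxbdp rvf pnz piw
Hunk 4: at line 5 remove [reaqt,zkpex] add [oukr,uml,mmyy] -> 16 lines: niv vmn afj sgyjx nlk oukr uml mmyy gpy phfa vug baeqv dxbdp rvf pnz piw
Hunk 5: at line 5 remove [uml,mmyy,gpy] add [rmblo] -> 14 lines: niv vmn afj sgyjx nlk oukr rmblo phfa vug baeqv dxbdp rvf pnz piw
Hunk 6: at line 1 remove [vmn] add [qfnbm,gfois,jiroo] -> 16 lines: niv qfnbm gfois jiroo afj sgyjx nlk oukr rmblo phfa vug baeqv dxbdp rvf pnz piw
Final line 4: jiroo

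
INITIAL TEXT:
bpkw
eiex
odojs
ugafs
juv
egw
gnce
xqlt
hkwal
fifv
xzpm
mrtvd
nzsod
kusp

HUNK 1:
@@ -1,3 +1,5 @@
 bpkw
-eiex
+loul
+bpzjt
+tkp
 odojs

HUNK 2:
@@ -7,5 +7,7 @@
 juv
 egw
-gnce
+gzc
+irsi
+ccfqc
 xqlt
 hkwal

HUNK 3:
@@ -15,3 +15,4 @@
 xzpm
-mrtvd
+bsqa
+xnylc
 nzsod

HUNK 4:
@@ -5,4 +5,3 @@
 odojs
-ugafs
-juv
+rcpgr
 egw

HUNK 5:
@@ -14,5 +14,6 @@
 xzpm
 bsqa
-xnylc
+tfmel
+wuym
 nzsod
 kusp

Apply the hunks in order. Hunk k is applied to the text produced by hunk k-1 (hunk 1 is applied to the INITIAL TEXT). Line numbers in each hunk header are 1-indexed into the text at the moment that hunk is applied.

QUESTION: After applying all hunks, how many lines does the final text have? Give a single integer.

Answer: 19

Derivation:
Hunk 1: at line 1 remove [eiex] add [loul,bpzjt,tkp] -> 16 lines: bpkw loul bpzjt tkp odojs ugafs juv egw gnce xqlt hkwal fifv xzpm mrtvd nzsod kusp
Hunk 2: at line 7 remove [gnce] add [gzc,irsi,ccfqc] -> 18 lines: bpkw loul bpzjt tkp odojs ugafs juv egw gzc irsi ccfqc xqlt hkwal fifv xzpm mrtvd nzsod kusp
Hunk 3: at line 15 remove [mrtvd] add [bsqa,xnylc] -> 19 lines: bpkw loul bpzjt tkp odojs ugafs juv egw gzc irsi ccfqc xqlt hkwal fifv xzpm bsqa xnylc nzsod kusp
Hunk 4: at line 5 remove [ugafs,juv] add [rcpgr] -> 18 lines: bpkw loul bpzjt tkp odojs rcpgr egw gzc irsi ccfqc xqlt hkwal fifv xzpm bsqa xnylc nzsod kusp
Hunk 5: at line 14 remove [xnylc] add [tfmel,wuym] -> 19 lines: bpkw loul bpzjt tkp odojs rcpgr egw gzc irsi ccfqc xqlt hkwal fifv xzpm bsqa tfmel wuym nzsod kusp
Final line count: 19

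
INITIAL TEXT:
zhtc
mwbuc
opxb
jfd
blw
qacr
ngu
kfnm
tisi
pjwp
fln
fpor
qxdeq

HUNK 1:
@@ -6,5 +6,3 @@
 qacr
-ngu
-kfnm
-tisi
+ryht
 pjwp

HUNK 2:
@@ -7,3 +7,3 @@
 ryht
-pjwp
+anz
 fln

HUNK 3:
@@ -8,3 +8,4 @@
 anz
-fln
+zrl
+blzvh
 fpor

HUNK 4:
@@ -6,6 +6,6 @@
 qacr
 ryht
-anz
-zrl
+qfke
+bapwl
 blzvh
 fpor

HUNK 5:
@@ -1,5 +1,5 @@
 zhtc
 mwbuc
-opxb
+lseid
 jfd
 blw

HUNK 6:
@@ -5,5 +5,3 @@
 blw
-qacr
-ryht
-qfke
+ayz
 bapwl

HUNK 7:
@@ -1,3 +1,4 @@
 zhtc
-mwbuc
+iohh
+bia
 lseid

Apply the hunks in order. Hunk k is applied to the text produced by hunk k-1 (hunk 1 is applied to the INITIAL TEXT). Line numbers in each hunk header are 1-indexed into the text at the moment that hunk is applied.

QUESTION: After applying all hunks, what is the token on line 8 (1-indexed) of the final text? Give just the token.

Answer: bapwl

Derivation:
Hunk 1: at line 6 remove [ngu,kfnm,tisi] add [ryht] -> 11 lines: zhtc mwbuc opxb jfd blw qacr ryht pjwp fln fpor qxdeq
Hunk 2: at line 7 remove [pjwp] add [anz] -> 11 lines: zhtc mwbuc opxb jfd blw qacr ryht anz fln fpor qxdeq
Hunk 3: at line 8 remove [fln] add [zrl,blzvh] -> 12 lines: zhtc mwbuc opxb jfd blw qacr ryht anz zrl blzvh fpor qxdeq
Hunk 4: at line 6 remove [anz,zrl] add [qfke,bapwl] -> 12 lines: zhtc mwbuc opxb jfd blw qacr ryht qfke bapwl blzvh fpor qxdeq
Hunk 5: at line 1 remove [opxb] add [lseid] -> 12 lines: zhtc mwbuc lseid jfd blw qacr ryht qfke bapwl blzvh fpor qxdeq
Hunk 6: at line 5 remove [qacr,ryht,qfke] add [ayz] -> 10 lines: zhtc mwbuc lseid jfd blw ayz bapwl blzvh fpor qxdeq
Hunk 7: at line 1 remove [mwbuc] add [iohh,bia] -> 11 lines: zhtc iohh bia lseid jfd blw ayz bapwl blzvh fpor qxdeq
Final line 8: bapwl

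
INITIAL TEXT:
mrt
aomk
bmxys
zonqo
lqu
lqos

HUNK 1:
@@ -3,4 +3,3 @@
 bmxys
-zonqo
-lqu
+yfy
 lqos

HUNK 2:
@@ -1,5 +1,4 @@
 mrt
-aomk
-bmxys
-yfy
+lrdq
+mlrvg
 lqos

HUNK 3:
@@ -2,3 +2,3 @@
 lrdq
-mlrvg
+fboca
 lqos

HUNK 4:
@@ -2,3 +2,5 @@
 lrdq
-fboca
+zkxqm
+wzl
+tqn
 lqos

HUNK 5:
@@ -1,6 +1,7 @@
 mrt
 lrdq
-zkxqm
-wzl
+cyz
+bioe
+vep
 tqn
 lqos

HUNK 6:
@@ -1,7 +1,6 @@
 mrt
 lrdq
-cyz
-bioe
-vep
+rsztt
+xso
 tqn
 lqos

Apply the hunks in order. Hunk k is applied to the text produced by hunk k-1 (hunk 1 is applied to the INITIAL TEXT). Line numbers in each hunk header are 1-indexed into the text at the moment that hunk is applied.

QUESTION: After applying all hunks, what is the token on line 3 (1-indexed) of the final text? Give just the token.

Answer: rsztt

Derivation:
Hunk 1: at line 3 remove [zonqo,lqu] add [yfy] -> 5 lines: mrt aomk bmxys yfy lqos
Hunk 2: at line 1 remove [aomk,bmxys,yfy] add [lrdq,mlrvg] -> 4 lines: mrt lrdq mlrvg lqos
Hunk 3: at line 2 remove [mlrvg] add [fboca] -> 4 lines: mrt lrdq fboca lqos
Hunk 4: at line 2 remove [fboca] add [zkxqm,wzl,tqn] -> 6 lines: mrt lrdq zkxqm wzl tqn lqos
Hunk 5: at line 1 remove [zkxqm,wzl] add [cyz,bioe,vep] -> 7 lines: mrt lrdq cyz bioe vep tqn lqos
Hunk 6: at line 1 remove [cyz,bioe,vep] add [rsztt,xso] -> 6 lines: mrt lrdq rsztt xso tqn lqos
Final line 3: rsztt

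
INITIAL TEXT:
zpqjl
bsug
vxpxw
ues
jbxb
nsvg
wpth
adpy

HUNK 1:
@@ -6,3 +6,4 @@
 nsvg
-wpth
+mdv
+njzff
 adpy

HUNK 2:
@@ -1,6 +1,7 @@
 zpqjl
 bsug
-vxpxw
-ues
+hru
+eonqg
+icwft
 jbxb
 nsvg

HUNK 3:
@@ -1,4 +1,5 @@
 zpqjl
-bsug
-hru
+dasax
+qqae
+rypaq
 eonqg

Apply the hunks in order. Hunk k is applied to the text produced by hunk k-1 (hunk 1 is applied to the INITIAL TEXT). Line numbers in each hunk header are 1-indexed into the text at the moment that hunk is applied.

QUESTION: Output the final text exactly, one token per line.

Hunk 1: at line 6 remove [wpth] add [mdv,njzff] -> 9 lines: zpqjl bsug vxpxw ues jbxb nsvg mdv njzff adpy
Hunk 2: at line 1 remove [vxpxw,ues] add [hru,eonqg,icwft] -> 10 lines: zpqjl bsug hru eonqg icwft jbxb nsvg mdv njzff adpy
Hunk 3: at line 1 remove [bsug,hru] add [dasax,qqae,rypaq] -> 11 lines: zpqjl dasax qqae rypaq eonqg icwft jbxb nsvg mdv njzff adpy

Answer: zpqjl
dasax
qqae
rypaq
eonqg
icwft
jbxb
nsvg
mdv
njzff
adpy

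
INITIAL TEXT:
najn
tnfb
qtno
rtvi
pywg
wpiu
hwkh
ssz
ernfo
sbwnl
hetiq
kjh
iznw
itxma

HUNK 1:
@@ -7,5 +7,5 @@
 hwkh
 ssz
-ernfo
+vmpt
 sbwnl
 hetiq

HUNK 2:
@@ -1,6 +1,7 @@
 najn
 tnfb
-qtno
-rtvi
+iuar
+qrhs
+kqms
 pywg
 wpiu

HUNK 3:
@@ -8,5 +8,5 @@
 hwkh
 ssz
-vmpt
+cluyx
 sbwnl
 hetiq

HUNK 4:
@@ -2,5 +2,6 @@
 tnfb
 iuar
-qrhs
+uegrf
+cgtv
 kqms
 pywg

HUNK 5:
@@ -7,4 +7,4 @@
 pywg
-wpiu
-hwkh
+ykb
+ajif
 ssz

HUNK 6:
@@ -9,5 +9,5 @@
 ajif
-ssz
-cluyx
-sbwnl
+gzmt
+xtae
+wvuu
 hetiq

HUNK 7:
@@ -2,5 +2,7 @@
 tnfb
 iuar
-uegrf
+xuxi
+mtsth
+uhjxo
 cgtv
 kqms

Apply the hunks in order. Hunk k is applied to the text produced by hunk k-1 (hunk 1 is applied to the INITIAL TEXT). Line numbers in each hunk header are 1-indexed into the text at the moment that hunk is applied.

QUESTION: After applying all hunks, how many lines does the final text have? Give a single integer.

Answer: 18

Derivation:
Hunk 1: at line 7 remove [ernfo] add [vmpt] -> 14 lines: najn tnfb qtno rtvi pywg wpiu hwkh ssz vmpt sbwnl hetiq kjh iznw itxma
Hunk 2: at line 1 remove [qtno,rtvi] add [iuar,qrhs,kqms] -> 15 lines: najn tnfb iuar qrhs kqms pywg wpiu hwkh ssz vmpt sbwnl hetiq kjh iznw itxma
Hunk 3: at line 8 remove [vmpt] add [cluyx] -> 15 lines: najn tnfb iuar qrhs kqms pywg wpiu hwkh ssz cluyx sbwnl hetiq kjh iznw itxma
Hunk 4: at line 2 remove [qrhs] add [uegrf,cgtv] -> 16 lines: najn tnfb iuar uegrf cgtv kqms pywg wpiu hwkh ssz cluyx sbwnl hetiq kjh iznw itxma
Hunk 5: at line 7 remove [wpiu,hwkh] add [ykb,ajif] -> 16 lines: najn tnfb iuar uegrf cgtv kqms pywg ykb ajif ssz cluyx sbwnl hetiq kjh iznw itxma
Hunk 6: at line 9 remove [ssz,cluyx,sbwnl] add [gzmt,xtae,wvuu] -> 16 lines: najn tnfb iuar uegrf cgtv kqms pywg ykb ajif gzmt xtae wvuu hetiq kjh iznw itxma
Hunk 7: at line 2 remove [uegrf] add [xuxi,mtsth,uhjxo] -> 18 lines: najn tnfb iuar xuxi mtsth uhjxo cgtv kqms pywg ykb ajif gzmt xtae wvuu hetiq kjh iznw itxma
Final line count: 18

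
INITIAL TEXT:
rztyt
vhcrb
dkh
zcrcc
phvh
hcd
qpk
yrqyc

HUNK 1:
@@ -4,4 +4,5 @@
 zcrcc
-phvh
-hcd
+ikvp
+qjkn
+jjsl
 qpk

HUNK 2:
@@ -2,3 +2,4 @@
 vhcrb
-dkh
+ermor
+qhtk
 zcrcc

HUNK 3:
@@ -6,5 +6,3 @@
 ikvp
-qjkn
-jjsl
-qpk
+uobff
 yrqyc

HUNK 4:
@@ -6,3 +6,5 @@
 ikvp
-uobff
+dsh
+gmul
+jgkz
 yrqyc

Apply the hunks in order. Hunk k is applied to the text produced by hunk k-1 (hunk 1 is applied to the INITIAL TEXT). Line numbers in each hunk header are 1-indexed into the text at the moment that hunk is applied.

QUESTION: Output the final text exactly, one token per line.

Answer: rztyt
vhcrb
ermor
qhtk
zcrcc
ikvp
dsh
gmul
jgkz
yrqyc

Derivation:
Hunk 1: at line 4 remove [phvh,hcd] add [ikvp,qjkn,jjsl] -> 9 lines: rztyt vhcrb dkh zcrcc ikvp qjkn jjsl qpk yrqyc
Hunk 2: at line 2 remove [dkh] add [ermor,qhtk] -> 10 lines: rztyt vhcrb ermor qhtk zcrcc ikvp qjkn jjsl qpk yrqyc
Hunk 3: at line 6 remove [qjkn,jjsl,qpk] add [uobff] -> 8 lines: rztyt vhcrb ermor qhtk zcrcc ikvp uobff yrqyc
Hunk 4: at line 6 remove [uobff] add [dsh,gmul,jgkz] -> 10 lines: rztyt vhcrb ermor qhtk zcrcc ikvp dsh gmul jgkz yrqyc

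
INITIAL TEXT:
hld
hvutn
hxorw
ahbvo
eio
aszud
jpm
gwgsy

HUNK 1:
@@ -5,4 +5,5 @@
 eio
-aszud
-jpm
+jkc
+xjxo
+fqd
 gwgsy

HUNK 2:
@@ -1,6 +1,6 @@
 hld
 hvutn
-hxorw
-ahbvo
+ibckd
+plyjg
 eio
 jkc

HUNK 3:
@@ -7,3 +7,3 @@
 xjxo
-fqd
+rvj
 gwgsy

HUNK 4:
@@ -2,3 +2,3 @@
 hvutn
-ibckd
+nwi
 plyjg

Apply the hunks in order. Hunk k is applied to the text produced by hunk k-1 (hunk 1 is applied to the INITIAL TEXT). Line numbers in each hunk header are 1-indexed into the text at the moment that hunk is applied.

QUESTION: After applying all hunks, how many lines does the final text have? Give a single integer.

Hunk 1: at line 5 remove [aszud,jpm] add [jkc,xjxo,fqd] -> 9 lines: hld hvutn hxorw ahbvo eio jkc xjxo fqd gwgsy
Hunk 2: at line 1 remove [hxorw,ahbvo] add [ibckd,plyjg] -> 9 lines: hld hvutn ibckd plyjg eio jkc xjxo fqd gwgsy
Hunk 3: at line 7 remove [fqd] add [rvj] -> 9 lines: hld hvutn ibckd plyjg eio jkc xjxo rvj gwgsy
Hunk 4: at line 2 remove [ibckd] add [nwi] -> 9 lines: hld hvutn nwi plyjg eio jkc xjxo rvj gwgsy
Final line count: 9

Answer: 9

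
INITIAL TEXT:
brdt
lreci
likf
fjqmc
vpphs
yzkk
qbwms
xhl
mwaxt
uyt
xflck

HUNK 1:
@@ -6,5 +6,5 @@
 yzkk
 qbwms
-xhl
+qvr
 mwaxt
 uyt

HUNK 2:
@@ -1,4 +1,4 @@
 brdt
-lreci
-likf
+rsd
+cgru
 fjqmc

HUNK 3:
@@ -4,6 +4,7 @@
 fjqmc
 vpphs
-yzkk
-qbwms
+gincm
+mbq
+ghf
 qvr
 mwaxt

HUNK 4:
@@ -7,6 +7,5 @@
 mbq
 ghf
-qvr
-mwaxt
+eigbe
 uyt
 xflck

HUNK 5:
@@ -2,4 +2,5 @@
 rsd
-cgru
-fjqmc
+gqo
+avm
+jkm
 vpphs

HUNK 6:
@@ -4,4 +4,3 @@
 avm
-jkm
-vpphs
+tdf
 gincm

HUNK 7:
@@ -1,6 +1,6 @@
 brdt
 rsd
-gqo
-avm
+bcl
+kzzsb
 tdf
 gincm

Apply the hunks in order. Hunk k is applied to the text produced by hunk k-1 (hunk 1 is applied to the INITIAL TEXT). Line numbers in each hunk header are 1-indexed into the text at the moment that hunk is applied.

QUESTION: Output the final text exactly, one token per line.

Hunk 1: at line 6 remove [xhl] add [qvr] -> 11 lines: brdt lreci likf fjqmc vpphs yzkk qbwms qvr mwaxt uyt xflck
Hunk 2: at line 1 remove [lreci,likf] add [rsd,cgru] -> 11 lines: brdt rsd cgru fjqmc vpphs yzkk qbwms qvr mwaxt uyt xflck
Hunk 3: at line 4 remove [yzkk,qbwms] add [gincm,mbq,ghf] -> 12 lines: brdt rsd cgru fjqmc vpphs gincm mbq ghf qvr mwaxt uyt xflck
Hunk 4: at line 7 remove [qvr,mwaxt] add [eigbe] -> 11 lines: brdt rsd cgru fjqmc vpphs gincm mbq ghf eigbe uyt xflck
Hunk 5: at line 2 remove [cgru,fjqmc] add [gqo,avm,jkm] -> 12 lines: brdt rsd gqo avm jkm vpphs gincm mbq ghf eigbe uyt xflck
Hunk 6: at line 4 remove [jkm,vpphs] add [tdf] -> 11 lines: brdt rsd gqo avm tdf gincm mbq ghf eigbe uyt xflck
Hunk 7: at line 1 remove [gqo,avm] add [bcl,kzzsb] -> 11 lines: brdt rsd bcl kzzsb tdf gincm mbq ghf eigbe uyt xflck

Answer: brdt
rsd
bcl
kzzsb
tdf
gincm
mbq
ghf
eigbe
uyt
xflck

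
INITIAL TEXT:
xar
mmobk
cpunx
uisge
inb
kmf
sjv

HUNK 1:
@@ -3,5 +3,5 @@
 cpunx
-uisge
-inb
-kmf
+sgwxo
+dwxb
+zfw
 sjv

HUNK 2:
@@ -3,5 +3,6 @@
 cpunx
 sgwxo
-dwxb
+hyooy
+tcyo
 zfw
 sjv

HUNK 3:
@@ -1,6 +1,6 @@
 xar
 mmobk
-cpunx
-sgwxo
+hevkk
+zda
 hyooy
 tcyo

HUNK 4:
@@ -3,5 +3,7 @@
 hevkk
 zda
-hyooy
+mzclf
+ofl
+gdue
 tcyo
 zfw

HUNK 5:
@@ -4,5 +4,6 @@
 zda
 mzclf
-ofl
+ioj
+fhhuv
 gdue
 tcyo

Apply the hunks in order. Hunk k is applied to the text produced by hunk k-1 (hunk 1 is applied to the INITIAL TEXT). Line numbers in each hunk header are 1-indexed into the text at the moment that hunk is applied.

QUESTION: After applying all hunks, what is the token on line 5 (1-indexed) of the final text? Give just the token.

Hunk 1: at line 3 remove [uisge,inb,kmf] add [sgwxo,dwxb,zfw] -> 7 lines: xar mmobk cpunx sgwxo dwxb zfw sjv
Hunk 2: at line 3 remove [dwxb] add [hyooy,tcyo] -> 8 lines: xar mmobk cpunx sgwxo hyooy tcyo zfw sjv
Hunk 3: at line 1 remove [cpunx,sgwxo] add [hevkk,zda] -> 8 lines: xar mmobk hevkk zda hyooy tcyo zfw sjv
Hunk 4: at line 3 remove [hyooy] add [mzclf,ofl,gdue] -> 10 lines: xar mmobk hevkk zda mzclf ofl gdue tcyo zfw sjv
Hunk 5: at line 4 remove [ofl] add [ioj,fhhuv] -> 11 lines: xar mmobk hevkk zda mzclf ioj fhhuv gdue tcyo zfw sjv
Final line 5: mzclf

Answer: mzclf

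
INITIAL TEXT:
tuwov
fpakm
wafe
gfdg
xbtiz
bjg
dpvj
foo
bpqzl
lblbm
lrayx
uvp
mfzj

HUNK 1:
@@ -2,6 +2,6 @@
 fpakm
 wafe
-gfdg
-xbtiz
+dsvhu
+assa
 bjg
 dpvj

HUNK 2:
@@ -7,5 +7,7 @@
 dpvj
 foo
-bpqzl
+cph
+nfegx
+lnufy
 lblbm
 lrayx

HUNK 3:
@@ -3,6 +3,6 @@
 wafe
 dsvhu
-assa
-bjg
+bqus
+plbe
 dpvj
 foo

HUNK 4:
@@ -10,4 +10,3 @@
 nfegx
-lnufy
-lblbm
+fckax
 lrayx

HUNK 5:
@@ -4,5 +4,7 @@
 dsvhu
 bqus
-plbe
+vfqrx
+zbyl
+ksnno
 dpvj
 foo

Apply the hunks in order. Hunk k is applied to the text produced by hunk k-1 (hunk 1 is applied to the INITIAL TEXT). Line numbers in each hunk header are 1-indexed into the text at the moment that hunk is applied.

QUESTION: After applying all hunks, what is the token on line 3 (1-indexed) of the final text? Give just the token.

Answer: wafe

Derivation:
Hunk 1: at line 2 remove [gfdg,xbtiz] add [dsvhu,assa] -> 13 lines: tuwov fpakm wafe dsvhu assa bjg dpvj foo bpqzl lblbm lrayx uvp mfzj
Hunk 2: at line 7 remove [bpqzl] add [cph,nfegx,lnufy] -> 15 lines: tuwov fpakm wafe dsvhu assa bjg dpvj foo cph nfegx lnufy lblbm lrayx uvp mfzj
Hunk 3: at line 3 remove [assa,bjg] add [bqus,plbe] -> 15 lines: tuwov fpakm wafe dsvhu bqus plbe dpvj foo cph nfegx lnufy lblbm lrayx uvp mfzj
Hunk 4: at line 10 remove [lnufy,lblbm] add [fckax] -> 14 lines: tuwov fpakm wafe dsvhu bqus plbe dpvj foo cph nfegx fckax lrayx uvp mfzj
Hunk 5: at line 4 remove [plbe] add [vfqrx,zbyl,ksnno] -> 16 lines: tuwov fpakm wafe dsvhu bqus vfqrx zbyl ksnno dpvj foo cph nfegx fckax lrayx uvp mfzj
Final line 3: wafe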